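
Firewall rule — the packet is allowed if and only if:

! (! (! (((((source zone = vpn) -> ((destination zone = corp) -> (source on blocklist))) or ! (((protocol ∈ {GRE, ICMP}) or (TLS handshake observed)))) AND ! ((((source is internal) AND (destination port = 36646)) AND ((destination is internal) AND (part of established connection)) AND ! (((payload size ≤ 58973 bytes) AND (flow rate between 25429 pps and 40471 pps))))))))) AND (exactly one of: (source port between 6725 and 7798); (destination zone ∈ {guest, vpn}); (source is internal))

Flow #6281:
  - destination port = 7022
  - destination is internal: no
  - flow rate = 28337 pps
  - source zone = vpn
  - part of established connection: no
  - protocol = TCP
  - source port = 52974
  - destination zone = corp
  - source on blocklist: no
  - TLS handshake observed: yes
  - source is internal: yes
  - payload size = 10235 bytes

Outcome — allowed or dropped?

Atomic conditions:
  source zone = vpn: vpn == vpn is true
  destination zone = corp: corp == corp is true
  source on blocklist: no → false
  protocol ∈ {GRE, ICMP}: TCP is not in the set → false
  TLS handshake observed: yes → true
  source is internal: yes → true
  destination port = 36646: 7022 == 36646 is false
  destination is internal: no → false
  part of established connection: no → false
  payload size ≤ 58973 bytes: 10235 ≤ 58973 is true
  flow rate between 25429 pps and 40471 pps: 28337 in [25429, 40471] is true
  source port between 6725 and 7798: 52974 in [6725, 7798] is false
  destination zone ∈ {guest, vpn}: corp is not in the set → false
Combine:
[1.1.1.1.1.1.2] true → false = false
[1.1.1.1.1.1] true → false = false
[1.1.1.1.1.2.1] false OR true = true
[1.1.1.1.1.2] NOT true = false
[1.1.1.1.1] false OR false = false
[1.1.1.1.2.1.1] true AND false = false
[1.1.1.1.2.1.2] false AND false = false
[1.1.1.1.2.1.3.1] true AND true = true
[1.1.1.1.2.1.3] NOT true = false
[1.1.1.1.2.1] false AND false AND false = false
[1.1.1.1.2] NOT false = true
[1.1.1.1] false AND true = false
[1.1.1] NOT false = true
[1.1] NOT true = false
[1] NOT false = true
[2] exactly-one(false, false, true) = true
[root] true AND true = true
Overall: true → allowed

Allowed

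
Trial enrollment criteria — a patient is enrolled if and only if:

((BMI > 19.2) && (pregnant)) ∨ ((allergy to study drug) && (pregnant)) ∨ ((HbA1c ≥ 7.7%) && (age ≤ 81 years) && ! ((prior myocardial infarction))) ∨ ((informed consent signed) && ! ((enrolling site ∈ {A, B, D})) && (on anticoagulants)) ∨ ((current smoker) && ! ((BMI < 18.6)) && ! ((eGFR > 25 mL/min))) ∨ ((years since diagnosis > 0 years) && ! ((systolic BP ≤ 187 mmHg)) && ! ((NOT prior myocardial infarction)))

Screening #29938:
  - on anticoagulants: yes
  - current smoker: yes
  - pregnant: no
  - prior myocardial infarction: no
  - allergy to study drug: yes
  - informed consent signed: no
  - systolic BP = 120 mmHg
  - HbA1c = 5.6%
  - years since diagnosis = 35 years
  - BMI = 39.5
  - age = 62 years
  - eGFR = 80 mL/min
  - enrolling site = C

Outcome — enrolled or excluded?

Excluded

Atomic conditions:
  BMI > 19.2: 39.5 > 19.2 is true
  pregnant: no → false
  allergy to study drug: yes → true
  HbA1c ≥ 7.7%: 5.6 ≥ 7.7 is false
  age ≤ 81 years: 62 ≤ 81 is true
  prior myocardial infarction: no → false
  informed consent signed: no → false
  enrolling site ∈ {A, B, D}: C is not in the set → false
  on anticoagulants: yes → true
  current smoker: yes → true
  BMI < 18.6: 39.5 < 18.6 is false
  eGFR > 25 mL/min: 80 > 25 is true
  years since diagnosis > 0 years: 35 > 0 is true
  systolic BP ≤ 187 mmHg: 120 ≤ 187 is true
  NOT prior myocardial infarction: no → true
Combine:
[1] true AND false = false
[2] true AND false = false
[3.3] NOT false = true
[3] false AND true AND true = false
[4.2] NOT false = true
[4] false AND true AND true = false
[5.2] NOT false = true
[5.3] NOT true = false
[5] true AND true AND false = false
[6.2] NOT true = false
[6.3] NOT true = false
[6] true AND false AND false = false
[root] false OR false OR false OR false OR false OR false = false
Overall: false → excluded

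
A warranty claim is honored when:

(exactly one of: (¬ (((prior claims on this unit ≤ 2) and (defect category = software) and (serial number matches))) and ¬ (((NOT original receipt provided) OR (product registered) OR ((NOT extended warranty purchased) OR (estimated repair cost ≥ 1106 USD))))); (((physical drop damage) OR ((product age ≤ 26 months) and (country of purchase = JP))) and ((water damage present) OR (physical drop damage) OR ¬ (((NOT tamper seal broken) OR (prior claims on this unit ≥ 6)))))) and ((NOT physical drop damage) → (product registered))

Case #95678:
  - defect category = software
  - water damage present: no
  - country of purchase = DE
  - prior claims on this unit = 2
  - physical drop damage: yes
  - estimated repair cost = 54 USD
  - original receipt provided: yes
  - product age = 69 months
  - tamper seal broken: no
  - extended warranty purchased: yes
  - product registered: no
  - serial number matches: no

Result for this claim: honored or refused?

Refused

Atomic conditions:
  prior claims on this unit ≤ 2: 2 ≤ 2 is true
  defect category = software: software == software is true
  serial number matches: no → false
  NOT original receipt provided: yes → false
  product registered: no → false
  NOT extended warranty purchased: yes → false
  estimated repair cost ≥ 1106 USD: 54 ≥ 1106 is false
  physical drop damage: yes → true
  product age ≤ 26 months: 69 ≤ 26 is false
  country of purchase = JP: DE == JP is false
  water damage present: no → false
  NOT tamper seal broken: no → true
  prior claims on this unit ≥ 6: 2 ≥ 6 is false
  NOT physical drop damage: yes → false
Combine:
[1.1.1.1] true AND true AND false = false
[1.1.1] NOT false = true
[1.1.2.1.3] false OR false = false
[1.1.2.1] false OR false OR false = false
[1.1.2] NOT false = true
[1.1] true AND true = true
[1.2.1.2] false AND false = false
[1.2.1] true OR false = true
[1.2.2.3.1] true OR false = true
[1.2.2.3] NOT true = false
[1.2.2] false OR true OR false = true
[1.2] true AND true = true
[1] exactly-one(true, true) = false
[2] false → false (antecedent false ⇒ implication holds) = true
[root] false AND true = false
Overall: false → refused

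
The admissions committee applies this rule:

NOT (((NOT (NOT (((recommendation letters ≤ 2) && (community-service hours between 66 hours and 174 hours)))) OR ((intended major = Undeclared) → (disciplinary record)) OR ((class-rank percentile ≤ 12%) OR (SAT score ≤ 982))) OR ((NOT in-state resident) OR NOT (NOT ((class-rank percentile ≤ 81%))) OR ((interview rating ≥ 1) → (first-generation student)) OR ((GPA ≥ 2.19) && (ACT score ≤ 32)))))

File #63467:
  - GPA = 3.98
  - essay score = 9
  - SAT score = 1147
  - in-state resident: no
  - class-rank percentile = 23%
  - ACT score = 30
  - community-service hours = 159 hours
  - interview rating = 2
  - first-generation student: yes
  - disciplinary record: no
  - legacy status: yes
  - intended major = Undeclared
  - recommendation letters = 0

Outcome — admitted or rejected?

Rejected

Atomic conditions:
  recommendation letters ≤ 2: 0 ≤ 2 is true
  community-service hours between 66 hours and 174 hours: 159 in [66, 174] is true
  intended major = Undeclared: Undeclared == Undeclared is true
  disciplinary record: no → false
  class-rank percentile ≤ 12%: 23 ≤ 12 is false
  SAT score ≤ 982: 1147 ≤ 982 is false
  NOT in-state resident: no → true
  class-rank percentile ≤ 81%: 23 ≤ 81 is true
  interview rating ≥ 1: 2 ≥ 1 is true
  first-generation student: yes → true
  GPA ≥ 2.19: 3.98 ≥ 2.19 is true
  ACT score ≤ 32: 30 ≤ 32 is true
Combine:
[1.1.1.1.1] true AND true = true
[1.1.1.1] NOT true = false
[1.1.1] NOT false = true
[1.1.2] true → false = false
[1.1.3] false OR false = false
[1.1] true OR false OR false = true
[1.2.2.1] NOT true = false
[1.2.2] NOT false = true
[1.2.3] true → true = true
[1.2.4] true AND true = true
[1.2] true OR true OR true OR true = true
[1] true OR true = true
[root] NOT true = false
Overall: false → rejected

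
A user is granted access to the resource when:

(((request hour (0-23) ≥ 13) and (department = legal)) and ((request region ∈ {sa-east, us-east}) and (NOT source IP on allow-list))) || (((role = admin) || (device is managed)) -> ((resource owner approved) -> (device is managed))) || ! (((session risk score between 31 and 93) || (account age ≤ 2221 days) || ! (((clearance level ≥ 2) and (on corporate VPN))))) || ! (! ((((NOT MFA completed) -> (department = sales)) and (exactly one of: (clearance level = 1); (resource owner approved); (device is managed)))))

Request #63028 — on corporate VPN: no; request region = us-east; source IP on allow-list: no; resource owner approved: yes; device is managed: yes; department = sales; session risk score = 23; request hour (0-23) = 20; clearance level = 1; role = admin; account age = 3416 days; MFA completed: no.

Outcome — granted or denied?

Atomic conditions:
  request hour (0-23) ≥ 13: 20 ≥ 13 is true
  department = legal: sales == legal is false
  request region ∈ {sa-east, us-east}: us-east is in the set → true
  NOT source IP on allow-list: no → true
  role = admin: admin == admin is true
  device is managed: yes → true
  resource owner approved: yes → true
  session risk score between 31 and 93: 23 in [31, 93] is false
  account age ≤ 2221 days: 3416 ≤ 2221 is false
  clearance level ≥ 2: 1 ≥ 2 is false
  on corporate VPN: no → false
  NOT MFA completed: no → true
  department = sales: sales == sales is true
  clearance level = 1: 1 == 1 is true
Combine:
[1.1] true AND false = false
[1.2] true AND true = true
[1] false AND true = false
[2.1] true OR true = true
[2.2] true → true = true
[2] true → true = true
[3.1.3.1] false AND false = false
[3.1.3] NOT false = true
[3.1] false OR false OR true = true
[3] NOT true = false
[4.1.1.1] true → true = true
[4.1.1.2] exactly-one(true, true, true) = false
[4.1.1] true AND false = false
[4.1] NOT false = true
[4] NOT true = false
[root] false OR true OR false OR false = true
Overall: true → granted

Granted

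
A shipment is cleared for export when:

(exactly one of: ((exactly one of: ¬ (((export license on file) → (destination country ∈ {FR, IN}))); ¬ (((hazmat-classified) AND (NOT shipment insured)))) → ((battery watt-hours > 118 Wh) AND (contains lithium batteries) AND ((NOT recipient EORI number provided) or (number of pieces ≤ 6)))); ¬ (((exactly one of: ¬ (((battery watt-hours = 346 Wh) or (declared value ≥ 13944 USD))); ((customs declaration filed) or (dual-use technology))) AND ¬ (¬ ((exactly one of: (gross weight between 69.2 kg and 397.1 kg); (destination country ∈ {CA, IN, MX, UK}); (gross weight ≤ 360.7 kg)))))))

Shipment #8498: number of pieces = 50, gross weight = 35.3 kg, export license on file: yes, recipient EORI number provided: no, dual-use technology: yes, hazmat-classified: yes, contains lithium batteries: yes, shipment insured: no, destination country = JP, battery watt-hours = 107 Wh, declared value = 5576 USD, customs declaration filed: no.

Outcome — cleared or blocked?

Atomic conditions:
  export license on file: yes → true
  destination country ∈ {FR, IN}: JP is not in the set → false
  hazmat-classified: yes → true
  NOT shipment insured: no → true
  battery watt-hours > 118 Wh: 107 > 118 is false
  contains lithium batteries: yes → true
  NOT recipient EORI number provided: no → true
  number of pieces ≤ 6: 50 ≤ 6 is false
  battery watt-hours = 346 Wh: 107 == 346 is false
  declared value ≥ 13944 USD: 5576 ≥ 13944 is false
  customs declaration filed: no → false
  dual-use technology: yes → true
  gross weight between 69.2 kg and 397.1 kg: 35.3 in [69.2, 397.1] is false
  destination country ∈ {CA, IN, MX, UK}: JP is not in the set → false
  gross weight ≤ 360.7 kg: 35.3 ≤ 360.7 is true
Combine:
[1.1.1.1] true → false = false
[1.1.1] NOT false = true
[1.1.2.1] true AND true = true
[1.1.2] NOT true = false
[1.1] exactly-one(true, false) = true
[1.2.3] true OR false = true
[1.2] false AND true AND true = false
[1] true → false = false
[2.1.1.1.1] false OR false = false
[2.1.1.1] NOT false = true
[2.1.1.2] false OR true = true
[2.1.1] exactly-one(true, true) = false
[2.1.2.1.1] exactly-one(false, false, true) = true
[2.1.2.1] NOT true = false
[2.1.2] NOT false = true
[2.1] false AND true = false
[2] NOT false = true
[root] exactly-one(false, true) = true
Overall: true → cleared

Cleared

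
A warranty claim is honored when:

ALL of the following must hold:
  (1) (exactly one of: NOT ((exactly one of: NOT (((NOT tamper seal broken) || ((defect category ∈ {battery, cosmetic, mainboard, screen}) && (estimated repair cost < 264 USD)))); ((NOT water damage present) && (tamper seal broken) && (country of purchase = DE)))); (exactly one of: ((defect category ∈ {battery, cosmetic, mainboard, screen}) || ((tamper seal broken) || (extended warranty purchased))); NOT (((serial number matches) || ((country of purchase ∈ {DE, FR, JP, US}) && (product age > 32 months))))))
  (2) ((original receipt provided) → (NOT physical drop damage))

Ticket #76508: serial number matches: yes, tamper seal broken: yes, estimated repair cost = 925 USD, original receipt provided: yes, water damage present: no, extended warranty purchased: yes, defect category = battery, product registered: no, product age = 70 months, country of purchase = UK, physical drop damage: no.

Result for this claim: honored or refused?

Atomic conditions:
  NOT tamper seal broken: yes → false
  defect category ∈ {battery, cosmetic, mainboard, screen}: battery is in the set → true
  estimated repair cost < 264 USD: 925 < 264 is false
  NOT water damage present: no → true
  tamper seal broken: yes → true
  country of purchase = DE: UK == DE is false
  extended warranty purchased: yes → true
  serial number matches: yes → true
  country of purchase ∈ {DE, FR, JP, US}: UK is not in the set → false
  product age > 32 months: 70 > 32 is true
  original receipt provided: yes → true
  NOT physical drop damage: no → true
Combine:
[1.1.1.1.1.2] true AND false = false
[1.1.1.1.1] false OR false = false
[1.1.1.1] NOT false = true
[1.1.1.2] true AND true AND false = false
[1.1.1] exactly-one(true, false) = true
[1.1] NOT true = false
[1.2.1.2] true OR true = true
[1.2.1] true OR true = true
[1.2.2.1.2] false AND true = false
[1.2.2.1] true OR false = true
[1.2.2] NOT true = false
[1.2] exactly-one(true, false) = true
[1] exactly-one(false, true) = true
[2] true → true = true
[root] true AND true = true
Overall: true → honored

Honored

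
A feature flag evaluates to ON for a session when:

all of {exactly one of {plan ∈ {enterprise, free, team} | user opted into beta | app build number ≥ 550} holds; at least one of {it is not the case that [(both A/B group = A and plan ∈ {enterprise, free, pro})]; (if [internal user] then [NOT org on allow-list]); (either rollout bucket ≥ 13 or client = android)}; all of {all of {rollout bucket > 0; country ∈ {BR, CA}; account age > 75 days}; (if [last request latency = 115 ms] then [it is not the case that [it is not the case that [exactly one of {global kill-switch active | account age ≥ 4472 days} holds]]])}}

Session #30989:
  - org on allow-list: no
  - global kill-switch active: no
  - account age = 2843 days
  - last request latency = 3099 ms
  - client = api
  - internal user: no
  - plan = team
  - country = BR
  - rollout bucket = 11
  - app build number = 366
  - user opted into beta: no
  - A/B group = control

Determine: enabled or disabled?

Atomic conditions:
  plan ∈ {enterprise, free, team}: team is in the set → true
  user opted into beta: no → false
  app build number ≥ 550: 366 ≥ 550 is false
  A/B group = A: control == A is false
  plan ∈ {enterprise, free, pro}: team is not in the set → false
  internal user: no → false
  NOT org on allow-list: no → true
  rollout bucket ≥ 13: 11 ≥ 13 is false
  client = android: api == android is false
  rollout bucket > 0: 11 > 0 is true
  country ∈ {BR, CA}: BR is in the set → true
  account age > 75 days: 2843 > 75 is true
  last request latency = 115 ms: 3099 == 115 is false
  global kill-switch active: no → false
  account age ≥ 4472 days: 2843 ≥ 4472 is false
Combine:
[1] exactly-one(true, false, false) = true
[2.1.1] false AND false = false
[2.1] NOT false = true
[2.2] false → true (antecedent false ⇒ implication holds) = true
[2.3] false OR false = false
[2] true OR true OR false = true
[3.1] true AND true AND true = true
[3.2.2.1.1] exactly-one(false, false) = false
[3.2.2.1] NOT false = true
[3.2.2] NOT true = false
[3.2] false → false (antecedent false ⇒ implication holds) = true
[3] true AND true = true
[root] true AND true AND true = true
Overall: true → enabled

Enabled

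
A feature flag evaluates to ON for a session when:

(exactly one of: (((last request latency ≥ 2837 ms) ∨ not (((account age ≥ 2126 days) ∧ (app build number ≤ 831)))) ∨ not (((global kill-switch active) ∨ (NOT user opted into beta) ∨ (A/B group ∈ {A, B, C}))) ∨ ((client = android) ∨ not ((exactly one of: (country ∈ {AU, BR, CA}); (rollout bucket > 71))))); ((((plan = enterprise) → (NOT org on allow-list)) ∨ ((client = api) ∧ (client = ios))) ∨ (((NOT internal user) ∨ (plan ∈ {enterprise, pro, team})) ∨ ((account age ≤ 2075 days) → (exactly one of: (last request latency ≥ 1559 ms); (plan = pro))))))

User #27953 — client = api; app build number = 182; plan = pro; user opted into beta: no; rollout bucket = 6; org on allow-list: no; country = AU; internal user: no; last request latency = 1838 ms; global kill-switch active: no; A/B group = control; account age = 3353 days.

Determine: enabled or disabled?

Enabled

Atomic conditions:
  last request latency ≥ 2837 ms: 1838 ≥ 2837 is false
  account age ≥ 2126 days: 3353 ≥ 2126 is true
  app build number ≤ 831: 182 ≤ 831 is true
  global kill-switch active: no → false
  NOT user opted into beta: no → true
  A/B group ∈ {A, B, C}: control is not in the set → false
  client = android: api == android is false
  country ∈ {AU, BR, CA}: AU is in the set → true
  rollout bucket > 71: 6 > 71 is false
  plan = enterprise: pro == enterprise is false
  NOT org on allow-list: no → true
  client = api: api == api is true
  client = ios: api == ios is false
  NOT internal user: no → true
  plan ∈ {enterprise, pro, team}: pro is in the set → true
  account age ≤ 2075 days: 3353 ≤ 2075 is false
  last request latency ≥ 1559 ms: 1838 ≥ 1559 is true
  plan = pro: pro == pro is true
Combine:
[1.1.2.1] true AND true = true
[1.1.2] NOT true = false
[1.1] false OR false = false
[1.2.1] false OR true OR false = true
[1.2] NOT true = false
[1.3.2.1] exactly-one(true, false) = true
[1.3.2] NOT true = false
[1.3] false OR false = false
[1] false OR false OR false = false
[2.1.1] false → true (antecedent false ⇒ implication holds) = true
[2.1.2] true AND false = false
[2.1] true OR false = true
[2.2.1] true OR true = true
[2.2.2.2] exactly-one(true, true) = false
[2.2.2] false → false (antecedent false ⇒ implication holds) = true
[2.2] true OR true = true
[2] true OR true = true
[root] exactly-one(false, true) = true
Overall: true → enabled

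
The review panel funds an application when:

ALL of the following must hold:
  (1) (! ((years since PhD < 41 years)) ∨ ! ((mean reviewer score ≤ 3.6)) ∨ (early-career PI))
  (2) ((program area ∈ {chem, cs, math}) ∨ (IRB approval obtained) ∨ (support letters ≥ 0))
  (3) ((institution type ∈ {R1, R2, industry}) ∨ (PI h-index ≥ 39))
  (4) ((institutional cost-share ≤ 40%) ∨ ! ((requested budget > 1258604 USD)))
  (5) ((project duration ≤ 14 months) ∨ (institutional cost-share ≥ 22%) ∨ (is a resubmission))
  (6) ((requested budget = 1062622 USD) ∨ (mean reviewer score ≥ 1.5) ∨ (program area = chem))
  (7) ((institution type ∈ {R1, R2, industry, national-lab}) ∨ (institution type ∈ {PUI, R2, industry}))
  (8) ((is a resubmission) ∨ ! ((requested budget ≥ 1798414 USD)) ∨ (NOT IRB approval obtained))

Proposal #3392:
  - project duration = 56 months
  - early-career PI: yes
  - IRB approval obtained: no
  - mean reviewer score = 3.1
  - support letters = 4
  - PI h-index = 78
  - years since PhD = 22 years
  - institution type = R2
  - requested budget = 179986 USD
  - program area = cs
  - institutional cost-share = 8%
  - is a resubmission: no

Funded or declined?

Atomic conditions:
  years since PhD < 41 years: 22 < 41 is true
  mean reviewer score ≤ 3.6: 3.1 ≤ 3.6 is true
  early-career PI: yes → true
  program area ∈ {chem, cs, math}: cs is in the set → true
  IRB approval obtained: no → false
  support letters ≥ 0: 4 ≥ 0 is true
  institution type ∈ {R1, R2, industry}: R2 is in the set → true
  PI h-index ≥ 39: 78 ≥ 39 is true
  institutional cost-share ≤ 40%: 8 ≤ 40 is true
  requested budget > 1258604 USD: 179986 > 1258604 is false
  project duration ≤ 14 months: 56 ≤ 14 is false
  institutional cost-share ≥ 22%: 8 ≥ 22 is false
  is a resubmission: no → false
  requested budget = 1062622 USD: 179986 == 1062622 is false
  mean reviewer score ≥ 1.5: 3.1 ≥ 1.5 is true
  program area = chem: cs == chem is false
  institution type ∈ {R1, R2, industry, national-lab}: R2 is in the set → true
  institution type ∈ {PUI, R2, industry}: R2 is in the set → true
  requested budget ≥ 1798414 USD: 179986 ≥ 1798414 is false
  NOT IRB approval obtained: no → true
Combine:
[1.1] NOT true = false
[1.2] NOT true = false
[1] false OR false OR true = true
[2] true OR false OR true = true
[3] true OR true = true
[4.2] NOT false = true
[4] true OR true = true
[5] false OR false OR false = false
[6] false OR true OR false = true
[7] true OR true = true
[8.2] NOT false = true
[8] false OR true OR true = true
[root] true AND true AND true AND true AND false AND true AND true AND true = false
Overall: false → declined

Declined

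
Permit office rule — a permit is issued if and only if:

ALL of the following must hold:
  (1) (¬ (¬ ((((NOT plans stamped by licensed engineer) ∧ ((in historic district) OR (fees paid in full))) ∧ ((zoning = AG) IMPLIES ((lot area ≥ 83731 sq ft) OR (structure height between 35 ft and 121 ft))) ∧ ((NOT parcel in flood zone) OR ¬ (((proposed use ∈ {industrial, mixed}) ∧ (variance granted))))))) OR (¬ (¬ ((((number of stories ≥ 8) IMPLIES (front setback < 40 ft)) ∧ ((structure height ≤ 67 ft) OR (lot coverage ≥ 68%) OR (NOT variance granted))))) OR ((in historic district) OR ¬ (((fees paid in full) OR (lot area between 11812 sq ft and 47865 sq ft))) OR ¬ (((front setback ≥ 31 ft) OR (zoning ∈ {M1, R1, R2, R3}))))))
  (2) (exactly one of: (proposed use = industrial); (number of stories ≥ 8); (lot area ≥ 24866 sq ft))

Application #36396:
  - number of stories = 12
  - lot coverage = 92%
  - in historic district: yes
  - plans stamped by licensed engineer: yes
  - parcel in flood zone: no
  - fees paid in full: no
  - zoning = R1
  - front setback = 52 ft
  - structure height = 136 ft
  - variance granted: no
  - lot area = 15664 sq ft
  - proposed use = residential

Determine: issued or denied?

Atomic conditions:
  NOT plans stamped by licensed engineer: yes → false
  in historic district: yes → true
  fees paid in full: no → false
  zoning = AG: R1 == AG is false
  lot area ≥ 83731 sq ft: 15664 ≥ 83731 is false
  structure height between 35 ft and 121 ft: 136 in [35, 121] is false
  NOT parcel in flood zone: no → true
  proposed use ∈ {industrial, mixed}: residential is not in the set → false
  variance granted: no → false
  number of stories ≥ 8: 12 ≥ 8 is true
  front setback < 40 ft: 52 < 40 is false
  structure height ≤ 67 ft: 136 ≤ 67 is false
  lot coverage ≥ 68%: 92 ≥ 68 is true
  NOT variance granted: no → true
  lot area between 11812 sq ft and 47865 sq ft: 15664 in [11812, 47865] is true
  front setback ≥ 31 ft: 52 ≥ 31 is true
  zoning ∈ {M1, R1, R2, R3}: R1 is in the set → true
  proposed use = industrial: residential == industrial is false
  lot area ≥ 24866 sq ft: 15664 ≥ 24866 is false
Combine:
[1.1.1.1.1.2] true OR false = true
[1.1.1.1.1] false AND true = false
[1.1.1.1.2.2] false OR false = false
[1.1.1.1.2] false → false (antecedent false ⇒ implication holds) = true
[1.1.1.1.3.2.1] false AND false = false
[1.1.1.1.3.2] NOT false = true
[1.1.1.1.3] true OR true = true
[1.1.1.1] false AND true AND true = false
[1.1.1] NOT false = true
[1.1] NOT true = false
[1.2.1.1.1.1] true → false = false
[1.2.1.1.1.2] false OR true OR true = true
[1.2.1.1.1] false AND true = false
[1.2.1.1] NOT false = true
[1.2.1] NOT true = false
[1.2.2.2.1] false OR true = true
[1.2.2.2] NOT true = false
[1.2.2.3.1] true OR true = true
[1.2.2.3] NOT true = false
[1.2.2] true OR false OR false = true
[1.2] false OR true = true
[1] false OR true = true
[2] exactly-one(false, true, false) = true
[root] true AND true = true
Overall: true → issued

Issued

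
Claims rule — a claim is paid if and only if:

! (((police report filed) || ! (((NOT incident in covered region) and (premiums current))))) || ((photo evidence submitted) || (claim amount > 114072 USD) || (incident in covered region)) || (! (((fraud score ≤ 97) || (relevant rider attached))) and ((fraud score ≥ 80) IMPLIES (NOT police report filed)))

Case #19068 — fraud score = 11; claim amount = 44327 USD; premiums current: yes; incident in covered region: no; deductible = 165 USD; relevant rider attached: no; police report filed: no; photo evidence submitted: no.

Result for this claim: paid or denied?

Paid

Atomic conditions:
  police report filed: no → false
  NOT incident in covered region: no → true
  premiums current: yes → true
  photo evidence submitted: no → false
  claim amount > 114072 USD: 44327 > 114072 is false
  incident in covered region: no → false
  fraud score ≤ 97: 11 ≤ 97 is true
  relevant rider attached: no → false
  fraud score ≥ 80: 11 ≥ 80 is false
  NOT police report filed: no → true
Combine:
[1.1.2.1] true AND true = true
[1.1.2] NOT true = false
[1.1] false OR false = false
[1] NOT false = true
[2] false OR false OR false = false
[3.1.1] true OR false = true
[3.1] NOT true = false
[3.2] false → true (antecedent false ⇒ implication holds) = true
[3] false AND true = false
[root] true OR false OR false = true
Overall: true → paid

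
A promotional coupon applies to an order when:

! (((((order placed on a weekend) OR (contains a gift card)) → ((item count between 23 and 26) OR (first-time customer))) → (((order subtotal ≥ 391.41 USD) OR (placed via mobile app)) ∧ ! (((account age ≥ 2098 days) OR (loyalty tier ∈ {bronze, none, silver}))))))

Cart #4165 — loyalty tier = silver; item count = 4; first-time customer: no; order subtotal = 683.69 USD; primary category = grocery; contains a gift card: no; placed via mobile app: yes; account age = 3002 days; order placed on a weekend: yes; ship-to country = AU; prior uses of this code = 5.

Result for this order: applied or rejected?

Rejected

Atomic conditions:
  order placed on a weekend: yes → true
  contains a gift card: no → false
  item count between 23 and 26: 4 in [23, 26] is false
  first-time customer: no → false
  order subtotal ≥ 391.41 USD: 683.69 ≥ 391.41 is true
  placed via mobile app: yes → true
  account age ≥ 2098 days: 3002 ≥ 2098 is true
  loyalty tier ∈ {bronze, none, silver}: silver is in the set → true
Combine:
[1.1.1] true OR false = true
[1.1.2] false OR false = false
[1.1] true → false = false
[1.2.1] true OR true = true
[1.2.2.1] true OR true = true
[1.2.2] NOT true = false
[1.2] true AND false = false
[1] false → false (antecedent false ⇒ implication holds) = true
[root] NOT true = false
Overall: false → rejected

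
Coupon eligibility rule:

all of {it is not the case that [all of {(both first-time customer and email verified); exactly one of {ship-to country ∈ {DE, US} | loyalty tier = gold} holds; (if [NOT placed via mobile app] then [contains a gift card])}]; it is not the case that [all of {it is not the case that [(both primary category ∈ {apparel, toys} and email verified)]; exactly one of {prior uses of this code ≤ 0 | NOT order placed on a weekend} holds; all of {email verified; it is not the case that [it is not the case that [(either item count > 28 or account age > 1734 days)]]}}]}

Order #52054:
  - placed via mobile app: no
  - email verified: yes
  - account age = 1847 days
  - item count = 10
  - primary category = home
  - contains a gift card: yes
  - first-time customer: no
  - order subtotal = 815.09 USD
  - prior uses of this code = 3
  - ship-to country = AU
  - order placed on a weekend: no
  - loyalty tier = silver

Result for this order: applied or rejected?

Atomic conditions:
  first-time customer: no → false
  email verified: yes → true
  ship-to country ∈ {DE, US}: AU is not in the set → false
  loyalty tier = gold: silver == gold is false
  NOT placed via mobile app: no → true
  contains a gift card: yes → true
  primary category ∈ {apparel, toys}: home is not in the set → false
  prior uses of this code ≤ 0: 3 ≤ 0 is false
  NOT order placed on a weekend: no → true
  item count > 28: 10 > 28 is false
  account age > 1734 days: 1847 > 1734 is true
Combine:
[1.1.1] false AND true = false
[1.1.2] exactly-one(false, false) = false
[1.1.3] true → true = true
[1.1] false AND false AND true = false
[1] NOT false = true
[2.1.1.1] false AND true = false
[2.1.1] NOT false = true
[2.1.2] exactly-one(false, true) = true
[2.1.3.2.1.1] false OR true = true
[2.1.3.2.1] NOT true = false
[2.1.3.2] NOT false = true
[2.1.3] true AND true = true
[2.1] true AND true AND true = true
[2] NOT true = false
[root] true AND false = false
Overall: false → rejected

Rejected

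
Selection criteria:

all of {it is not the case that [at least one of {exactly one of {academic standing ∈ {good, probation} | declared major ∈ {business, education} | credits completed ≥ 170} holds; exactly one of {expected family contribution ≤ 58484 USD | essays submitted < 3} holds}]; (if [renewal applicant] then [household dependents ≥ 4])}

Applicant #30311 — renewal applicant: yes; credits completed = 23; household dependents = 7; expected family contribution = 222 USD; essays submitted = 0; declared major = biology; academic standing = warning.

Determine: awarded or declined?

Atomic conditions:
  academic standing ∈ {good, probation}: warning is not in the set → false
  declared major ∈ {business, education}: biology is not in the set → false
  credits completed ≥ 170: 23 ≥ 170 is false
  expected family contribution ≤ 58484 USD: 222 ≤ 58484 is true
  essays submitted < 3: 0 < 3 is true
  renewal applicant: yes → true
  household dependents ≥ 4: 7 ≥ 4 is true
Combine:
[1.1.1] exactly-one(false, false, false) = false
[1.1.2] exactly-one(true, true) = false
[1.1] false OR false = false
[1] NOT false = true
[2] true → true = true
[root] true AND true = true
Overall: true → awarded

Awarded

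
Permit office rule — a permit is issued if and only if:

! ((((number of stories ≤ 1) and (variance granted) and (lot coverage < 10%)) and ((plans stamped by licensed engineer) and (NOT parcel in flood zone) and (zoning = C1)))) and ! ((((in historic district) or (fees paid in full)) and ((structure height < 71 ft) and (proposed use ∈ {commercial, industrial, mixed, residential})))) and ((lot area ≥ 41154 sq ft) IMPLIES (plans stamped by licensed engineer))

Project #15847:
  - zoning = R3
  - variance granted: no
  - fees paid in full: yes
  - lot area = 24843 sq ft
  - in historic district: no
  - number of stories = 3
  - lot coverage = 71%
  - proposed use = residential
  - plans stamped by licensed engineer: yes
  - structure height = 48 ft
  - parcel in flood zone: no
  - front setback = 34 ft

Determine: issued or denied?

Denied

Atomic conditions:
  number of stories ≤ 1: 3 ≤ 1 is false
  variance granted: no → false
  lot coverage < 10%: 71 < 10 is false
  plans stamped by licensed engineer: yes → true
  NOT parcel in flood zone: no → true
  zoning = C1: R3 == C1 is false
  in historic district: no → false
  fees paid in full: yes → true
  structure height < 71 ft: 48 < 71 is true
  proposed use ∈ {commercial, industrial, mixed, residential}: residential is in the set → true
  lot area ≥ 41154 sq ft: 24843 ≥ 41154 is false
Combine:
[1.1.1] false AND false AND false = false
[1.1.2] true AND true AND false = false
[1.1] false AND false = false
[1] NOT false = true
[2.1.1] false OR true = true
[2.1.2] true AND true = true
[2.1] true AND true = true
[2] NOT true = false
[3] false → true (antecedent false ⇒ implication holds) = true
[root] true AND false AND true = false
Overall: false → denied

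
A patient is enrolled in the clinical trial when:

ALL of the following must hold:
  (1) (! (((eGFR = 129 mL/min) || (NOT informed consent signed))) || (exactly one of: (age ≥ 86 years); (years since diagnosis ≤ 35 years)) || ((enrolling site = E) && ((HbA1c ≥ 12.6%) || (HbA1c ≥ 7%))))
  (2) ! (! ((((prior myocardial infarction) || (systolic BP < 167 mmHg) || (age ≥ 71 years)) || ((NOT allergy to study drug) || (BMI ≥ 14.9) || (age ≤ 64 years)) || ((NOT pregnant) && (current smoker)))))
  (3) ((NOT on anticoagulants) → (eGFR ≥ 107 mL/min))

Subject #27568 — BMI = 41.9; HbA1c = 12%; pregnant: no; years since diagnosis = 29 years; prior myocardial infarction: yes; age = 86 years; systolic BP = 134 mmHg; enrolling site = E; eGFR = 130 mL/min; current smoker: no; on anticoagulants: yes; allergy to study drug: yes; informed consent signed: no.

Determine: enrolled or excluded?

Atomic conditions:
  eGFR = 129 mL/min: 130 == 129 is false
  NOT informed consent signed: no → true
  age ≥ 86 years: 86 ≥ 86 is true
  years since diagnosis ≤ 35 years: 29 ≤ 35 is true
  enrolling site = E: E == E is true
  HbA1c ≥ 12.6%: 12 ≥ 12.6 is false
  HbA1c ≥ 7%: 12 ≥ 7 is true
  prior myocardial infarction: yes → true
  systolic BP < 167 mmHg: 134 < 167 is true
  age ≥ 71 years: 86 ≥ 71 is true
  NOT allergy to study drug: yes → false
  BMI ≥ 14.9: 41.9 ≥ 14.9 is true
  age ≤ 64 years: 86 ≤ 64 is false
  NOT pregnant: no → true
  current smoker: no → false
  NOT on anticoagulants: yes → false
  eGFR ≥ 107 mL/min: 130 ≥ 107 is true
Combine:
[1.1.1] false OR true = true
[1.1] NOT true = false
[1.2] exactly-one(true, true) = false
[1.3.2] false OR true = true
[1.3] true AND true = true
[1] false OR false OR true = true
[2.1.1.1] true OR true OR true = true
[2.1.1.2] false OR true OR false = true
[2.1.1.3] true AND false = false
[2.1.1] true OR true OR false = true
[2.1] NOT true = false
[2] NOT false = true
[3] false → true (antecedent false ⇒ implication holds) = true
[root] true AND true AND true = true
Overall: true → enrolled

Enrolled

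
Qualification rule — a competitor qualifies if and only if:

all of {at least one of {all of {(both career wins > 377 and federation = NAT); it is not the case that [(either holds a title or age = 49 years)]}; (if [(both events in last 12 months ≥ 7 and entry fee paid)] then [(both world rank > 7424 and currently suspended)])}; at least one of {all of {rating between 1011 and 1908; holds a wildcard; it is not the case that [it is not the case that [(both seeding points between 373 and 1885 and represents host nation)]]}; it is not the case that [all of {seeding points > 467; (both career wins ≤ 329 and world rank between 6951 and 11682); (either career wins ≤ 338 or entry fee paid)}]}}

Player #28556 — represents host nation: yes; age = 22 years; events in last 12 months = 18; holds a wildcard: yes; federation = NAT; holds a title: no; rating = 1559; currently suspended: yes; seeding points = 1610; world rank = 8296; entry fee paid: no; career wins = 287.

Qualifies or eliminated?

Qualifies

Atomic conditions:
  career wins > 377: 287 > 377 is false
  federation = NAT: NAT == NAT is true
  holds a title: no → false
  age = 49 years: 22 == 49 is false
  events in last 12 months ≥ 7: 18 ≥ 7 is true
  entry fee paid: no → false
  world rank > 7424: 8296 > 7424 is true
  currently suspended: yes → true
  rating between 1011 and 1908: 1559 in [1011, 1908] is true
  holds a wildcard: yes → true
  seeding points between 373 and 1885: 1610 in [373, 1885] is true
  represents host nation: yes → true
  seeding points > 467: 1610 > 467 is true
  career wins ≤ 329: 287 ≤ 329 is true
  world rank between 6951 and 11682: 8296 in [6951, 11682] is true
  career wins ≤ 338: 287 ≤ 338 is true
Combine:
[1.1.1] false AND true = false
[1.1.2.1] false OR false = false
[1.1.2] NOT false = true
[1.1] false AND true = false
[1.2.1] true AND false = false
[1.2.2] true AND true = true
[1.2] false → true (antecedent false ⇒ implication holds) = true
[1] false OR true = true
[2.1.3.1.1] true AND true = true
[2.1.3.1] NOT true = false
[2.1.3] NOT false = true
[2.1] true AND true AND true = true
[2.2.1.2] true AND true = true
[2.2.1.3] true OR false = true
[2.2.1] true AND true AND true = true
[2.2] NOT true = false
[2] true OR false = true
[root] true AND true = true
Overall: true → qualifies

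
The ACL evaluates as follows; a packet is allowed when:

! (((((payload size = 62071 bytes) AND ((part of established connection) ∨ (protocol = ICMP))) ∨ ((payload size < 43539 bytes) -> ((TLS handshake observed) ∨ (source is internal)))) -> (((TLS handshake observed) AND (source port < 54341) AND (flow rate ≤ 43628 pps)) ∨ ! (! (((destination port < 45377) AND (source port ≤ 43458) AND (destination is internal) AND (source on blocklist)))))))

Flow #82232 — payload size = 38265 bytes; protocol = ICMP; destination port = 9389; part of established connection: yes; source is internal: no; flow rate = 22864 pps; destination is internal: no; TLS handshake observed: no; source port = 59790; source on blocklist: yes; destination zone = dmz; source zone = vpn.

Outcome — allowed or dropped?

Dropped

Atomic conditions:
  payload size = 62071 bytes: 38265 == 62071 is false
  part of established connection: yes → true
  protocol = ICMP: ICMP == ICMP is true
  payload size < 43539 bytes: 38265 < 43539 is true
  TLS handshake observed: no → false
  source is internal: no → false
  source port < 54341: 59790 < 54341 is false
  flow rate ≤ 43628 pps: 22864 ≤ 43628 is true
  destination port < 45377: 9389 < 45377 is true
  source port ≤ 43458: 59790 ≤ 43458 is false
  destination is internal: no → false
  source on blocklist: yes → true
Combine:
[1.1.1.2] true OR true = true
[1.1.1] false AND true = false
[1.1.2.2] false OR false = false
[1.1.2] true → false = false
[1.1] false OR false = false
[1.2.1] false AND false AND true = false
[1.2.2.1.1] true AND false AND false AND true = false
[1.2.2.1] NOT false = true
[1.2.2] NOT true = false
[1.2] false OR false = false
[1] false → false (antecedent false ⇒ implication holds) = true
[root] NOT true = false
Overall: false → dropped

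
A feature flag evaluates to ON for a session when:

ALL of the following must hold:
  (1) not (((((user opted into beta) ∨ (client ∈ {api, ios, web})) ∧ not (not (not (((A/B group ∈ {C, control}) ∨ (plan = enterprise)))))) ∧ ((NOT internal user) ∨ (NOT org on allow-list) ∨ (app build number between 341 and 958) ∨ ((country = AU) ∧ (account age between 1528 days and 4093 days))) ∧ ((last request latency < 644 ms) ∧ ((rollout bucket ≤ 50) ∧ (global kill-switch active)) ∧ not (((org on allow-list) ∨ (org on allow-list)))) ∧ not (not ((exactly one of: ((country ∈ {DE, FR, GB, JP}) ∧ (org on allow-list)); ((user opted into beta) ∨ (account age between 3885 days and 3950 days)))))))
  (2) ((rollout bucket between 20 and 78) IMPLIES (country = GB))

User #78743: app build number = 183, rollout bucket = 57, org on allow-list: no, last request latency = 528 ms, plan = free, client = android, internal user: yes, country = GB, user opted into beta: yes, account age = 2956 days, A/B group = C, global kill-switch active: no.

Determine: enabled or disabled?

Enabled

Atomic conditions:
  user opted into beta: yes → true
  client ∈ {api, ios, web}: android is not in the set → false
  A/B group ∈ {C, control}: C is in the set → true
  plan = enterprise: free == enterprise is false
  NOT internal user: yes → false
  NOT org on allow-list: no → true
  app build number between 341 and 958: 183 in [341, 958] is false
  country = AU: GB == AU is false
  account age between 1528 days and 4093 days: 2956 in [1528, 4093] is true
  last request latency < 644 ms: 528 < 644 is true
  rollout bucket ≤ 50: 57 ≤ 50 is false
  global kill-switch active: no → false
  org on allow-list: no → false
  country ∈ {DE, FR, GB, JP}: GB is in the set → true
  account age between 3885 days and 3950 days: 2956 in [3885, 3950] is false
  rollout bucket between 20 and 78: 57 in [20, 78] is true
  country = GB: GB == GB is true
Combine:
[1.1.1.1] true OR false = true
[1.1.1.2.1.1.1] true OR false = true
[1.1.1.2.1.1] NOT true = false
[1.1.1.2.1] NOT false = true
[1.1.1.2] NOT true = false
[1.1.1] true AND false = false
[1.1.2.4] false AND true = false
[1.1.2] false OR true OR false OR false = true
[1.1.3.2] false AND false = false
[1.1.3.3.1] false OR false = false
[1.1.3.3] NOT false = true
[1.1.3] true AND false AND true = false
[1.1.4.1.1.1] true AND false = false
[1.1.4.1.1.2] true OR false = true
[1.1.4.1.1] exactly-one(false, true) = true
[1.1.4.1] NOT true = false
[1.1.4] NOT false = true
[1.1] false AND true AND false AND true = false
[1] NOT false = true
[2] true → true = true
[root] true AND true = true
Overall: true → enabled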